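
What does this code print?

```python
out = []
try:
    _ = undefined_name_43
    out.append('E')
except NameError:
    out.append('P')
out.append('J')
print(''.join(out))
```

Execution trace: 'P' (except NameError) → 'J' (after the try/except). Output: PJ

Answer: PJ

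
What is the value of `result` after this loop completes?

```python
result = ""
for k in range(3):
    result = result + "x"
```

Repeat 'x' 3 times
`result` takes the values: "" → "x" → "xx" → "xxx"

Answer: "xxx"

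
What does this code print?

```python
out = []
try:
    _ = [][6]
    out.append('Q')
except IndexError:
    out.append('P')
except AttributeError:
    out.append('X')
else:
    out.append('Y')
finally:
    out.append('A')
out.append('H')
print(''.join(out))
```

Execution trace: 'P' (except IndexError) → 'A' (finally) → 'H' (after the try/except). Output: PAH

Answer: PAH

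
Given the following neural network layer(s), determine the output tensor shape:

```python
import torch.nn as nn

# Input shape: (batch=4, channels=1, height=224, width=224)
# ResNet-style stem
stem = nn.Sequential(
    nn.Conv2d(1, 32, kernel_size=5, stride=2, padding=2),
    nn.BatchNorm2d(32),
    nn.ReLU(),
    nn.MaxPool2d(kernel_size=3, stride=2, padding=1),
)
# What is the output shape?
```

Input: (4, 1, 224, 224) -> after Conv2d 5x5 stride=2: (4, 32, 112, 112) -> Output: (4, 32, 56, 56)

Answer: (4, 32, 56, 56)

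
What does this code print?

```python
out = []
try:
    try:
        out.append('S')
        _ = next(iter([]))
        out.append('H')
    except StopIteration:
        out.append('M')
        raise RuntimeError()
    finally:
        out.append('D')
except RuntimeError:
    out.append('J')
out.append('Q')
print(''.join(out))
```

Execution trace: 'S' (try body) → 'M' (except StopIteration) → 'D' (finally) → 'J' (outer except RuntimeError) → 'Q' (after the try/except). Output: SMDJQ

Answer: SMDJQ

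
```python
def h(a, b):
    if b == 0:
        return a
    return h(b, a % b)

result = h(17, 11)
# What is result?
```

h(17, 11) -> h(11, 6) -> h(6, 5) -> h(5, 1) -> h(1, 0) -> 1

Answer: 1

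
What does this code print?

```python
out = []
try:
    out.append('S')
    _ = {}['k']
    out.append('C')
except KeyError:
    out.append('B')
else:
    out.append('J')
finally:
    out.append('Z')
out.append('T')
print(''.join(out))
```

Execution trace: 'S' (try body) → 'B' (except KeyError) → 'Z' (finally) → 'T' (after the try/except). Output: SBZT

Answer: SBZT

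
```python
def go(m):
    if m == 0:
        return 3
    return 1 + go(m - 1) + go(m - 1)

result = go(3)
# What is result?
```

go(m) = 1 + 2·go(m-1), go(0)=3. Closed form: (3+1)·2^3 - 1 = 31.

Answer: 31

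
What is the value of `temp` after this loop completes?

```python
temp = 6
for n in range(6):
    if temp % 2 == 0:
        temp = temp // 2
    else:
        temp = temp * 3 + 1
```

Collatz-style transformation from 6
`temp` takes the values: 6 → 3 → 10 → 5 → 16 → 8 → 4

Answer: 4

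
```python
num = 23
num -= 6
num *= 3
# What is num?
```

Trace:
`num = 23` → num = 23
`num -= 6` → num = 17
`num *= 3` → num = 51
So num = 51

Answer: 51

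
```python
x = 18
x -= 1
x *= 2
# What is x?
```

Trace:
`x = 18` → x = 18
`x -= 1` → x = 17
`x *= 2` → x = 34
So x = 34

Answer: 34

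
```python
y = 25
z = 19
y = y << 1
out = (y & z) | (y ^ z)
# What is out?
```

Trace:
`y = 25` → y = 25
`z = 19` → z = 19
`y = y << 1` → y = 50
`out = (y & z) | (y ^ z)` → out = 51
So out = 51

Answer: 51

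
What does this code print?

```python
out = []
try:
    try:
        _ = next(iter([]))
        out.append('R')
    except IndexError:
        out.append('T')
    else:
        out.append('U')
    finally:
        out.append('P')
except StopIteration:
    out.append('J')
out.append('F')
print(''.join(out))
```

Execution trace: 'P' (inner finally) → 'J' (outer except StopIteration) → 'F' (after the try/except). Output: PJF

Answer: PJF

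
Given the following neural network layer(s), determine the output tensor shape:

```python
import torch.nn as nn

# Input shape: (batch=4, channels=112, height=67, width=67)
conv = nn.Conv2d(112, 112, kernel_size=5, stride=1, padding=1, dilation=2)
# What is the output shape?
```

Input: (4, 112, 67, 67) -> Output: (4, 112, 61, 61)

Answer: (4, 112, 61, 61)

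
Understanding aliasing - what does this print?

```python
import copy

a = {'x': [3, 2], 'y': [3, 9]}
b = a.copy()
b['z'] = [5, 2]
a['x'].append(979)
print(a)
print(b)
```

Key concept: shallow copy of dict with mutable values.
Step by step:
`a = {'x': [3, 2], 'y': [3, 9]}` → a = {'x': [3, 2], 'y': [3, 9]}
`b = a.copy()` → b = {'x': [3, 2], 'y': [3, 9]}
`b['z'] = [5, 2]` → b = {'x': [3, 2], 'y': [3, 9], 'z': [5, 2]}
`a['x'].append(979)` → a = {'x': [3, 2, 979], 'y': [3, 9]}; b = {'x': [3, 2, 979], 'y': [3, 9], 'z': [5, 2]}
`print(a)` → prints {'x': [3, 2, 979], 'y': [3, 9]}
`print(b)` → prints {'x': [3, 2, 979], 'y': [3, 9], 'z': [5, 2]}

Answer:
{'x': [3, 2, 979], 'y': [3, 9]}
{'x': [3, 2, 979], 'y': [3, 9], 'z': [5, 2]}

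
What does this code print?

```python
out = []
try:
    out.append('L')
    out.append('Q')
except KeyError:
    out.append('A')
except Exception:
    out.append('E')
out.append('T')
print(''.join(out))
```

Execution trace: 'L' (try body) → 'Q' (try body, no exception) → 'T' (after the try/except). Output: LQT

Answer: LQT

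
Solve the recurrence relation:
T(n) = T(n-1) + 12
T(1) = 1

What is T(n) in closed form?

Unrolling: T(n) = T(1) + 12·(n-1) = 1 + 12(n-1) = 12n - 11.

Answer: T(n) = 12n - 11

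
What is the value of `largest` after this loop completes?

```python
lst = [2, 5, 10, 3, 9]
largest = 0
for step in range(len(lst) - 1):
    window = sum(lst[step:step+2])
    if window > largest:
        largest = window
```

Max sum of 2-element window in [2, 5, 10, 3, 9]
`largest` takes the values: 0 → 7 → 15

Answer: 15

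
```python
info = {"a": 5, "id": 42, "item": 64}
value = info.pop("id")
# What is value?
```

Trace:
`info = {"a": 5, "id": 42, "item": 64}` → info = {'a': 5, 'id': 42, 'item': 64}
`value = info.pop("id")` → info = {'a': 5, 'item': 64}; value = 42
So value = 42

Answer: 42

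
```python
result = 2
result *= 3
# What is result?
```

Trace:
`result = 2` → result = 2
`result *= 3` → result = 6
So result = 6

Answer: 6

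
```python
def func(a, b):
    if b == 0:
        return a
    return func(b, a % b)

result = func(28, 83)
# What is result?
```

func(28, 83) -> func(83, 28) -> func(28, 27) -> func(27, 1) -> func(1, 0) -> 1

Answer: 1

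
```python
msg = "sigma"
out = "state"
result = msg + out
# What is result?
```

Trace:
`msg = "sigma"` → msg = 'sigma'
`out = "state"` → out = 'state'
`result = msg + out` → result = 'sigmastate'
So result = 'sigmastate'

Answer: 'sigmastate'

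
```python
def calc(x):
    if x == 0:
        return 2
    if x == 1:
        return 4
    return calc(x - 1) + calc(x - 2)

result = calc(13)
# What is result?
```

Build up from base cases: calc(0)=2, calc(1)=4, calc(2)=6, calc(3)=10, calc(4)=16, calc(5)=26, calc(6)=42, ..., calc(13)=1220

Answer: 1220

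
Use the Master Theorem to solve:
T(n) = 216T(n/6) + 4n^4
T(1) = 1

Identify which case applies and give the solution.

a=216, b=6, f(n)=4n^4. log_6(216) = 3. Since c=4 > 3 and the regularity condition holds (216(n/6)^4 = (216/6^4)n^4 with 216/6^4 < 1), Case 3 applies: T(n) = Θ(f(n)) = O(n^4).

Answer: O(n^4) - Case 3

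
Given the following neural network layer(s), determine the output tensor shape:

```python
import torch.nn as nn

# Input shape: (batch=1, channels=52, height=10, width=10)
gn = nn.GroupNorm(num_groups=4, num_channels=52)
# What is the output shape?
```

Input: (1, 52, 10, 10) -> Output: (1, 52, 10, 10)

Answer: (1, 52, 10, 10)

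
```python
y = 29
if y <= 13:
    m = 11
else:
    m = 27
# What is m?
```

Trace:
`y = 29` → y = 29
`if y <= 13: ...` → y <= 13 is False, take else branch → m = 27
So m = 27

Answer: 27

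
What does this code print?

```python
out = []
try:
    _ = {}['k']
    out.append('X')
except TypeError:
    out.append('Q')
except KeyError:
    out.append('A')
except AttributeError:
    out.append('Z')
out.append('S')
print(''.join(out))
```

Execution trace: 'A' (except KeyError) → 'S' (after the try/except). Output: AS

Answer: AS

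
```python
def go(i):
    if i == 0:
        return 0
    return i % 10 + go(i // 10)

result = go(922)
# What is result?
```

Sum of digits of 922: 2 + 2 + 9 = 13

Answer: 13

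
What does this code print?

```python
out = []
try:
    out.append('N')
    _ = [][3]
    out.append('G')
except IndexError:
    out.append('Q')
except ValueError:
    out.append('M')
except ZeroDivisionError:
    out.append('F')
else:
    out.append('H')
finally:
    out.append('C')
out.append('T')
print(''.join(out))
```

Execution trace: 'N' (try body) → 'Q' (except IndexError) → 'C' (finally) → 'T' (after the try/except). Output: NQCT

Answer: NQCT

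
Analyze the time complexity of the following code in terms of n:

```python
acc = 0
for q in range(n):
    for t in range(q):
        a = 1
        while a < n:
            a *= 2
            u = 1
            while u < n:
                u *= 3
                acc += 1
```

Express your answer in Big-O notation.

Each loop level contributes: n × n × log n × log n. Multiplying the contributions gives O(n^2 log² n).

Answer: O(n^2 log² n)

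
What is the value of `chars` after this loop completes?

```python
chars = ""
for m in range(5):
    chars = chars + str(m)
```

Concatenate digits 0 to 4
`chars` takes the values: "" → "0" → "01" → "012" → "0123" → "01234"

Answer: "01234"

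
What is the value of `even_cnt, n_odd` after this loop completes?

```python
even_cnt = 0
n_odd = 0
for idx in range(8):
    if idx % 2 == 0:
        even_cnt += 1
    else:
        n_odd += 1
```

Count evens and odds in range(8)
`even_cnt, n_odd` takes the values: (0, 0) → (1, 0) → (1, 1) → (2, 1) → (2, 2) → (3, 2) → (3, 3) → (4, 3) → (4, 4)

Answer: 4, 4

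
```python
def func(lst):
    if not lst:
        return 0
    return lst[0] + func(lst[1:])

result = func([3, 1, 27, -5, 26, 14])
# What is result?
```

3 + 1 + 27 + (-5) + 26 + 14 + 0 = 66

Answer: 66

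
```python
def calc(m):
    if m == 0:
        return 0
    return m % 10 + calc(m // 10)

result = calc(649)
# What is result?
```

Sum of digits of 649: 9 + 4 + 6 = 19

Answer: 19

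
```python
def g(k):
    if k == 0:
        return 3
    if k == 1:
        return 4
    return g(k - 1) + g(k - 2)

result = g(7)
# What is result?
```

Build up from base cases: g(0)=3, g(1)=4, g(2)=7, g(3)=11, g(4)=18, g(5)=29, g(6)=47, ..., g(7)=76

Answer: 76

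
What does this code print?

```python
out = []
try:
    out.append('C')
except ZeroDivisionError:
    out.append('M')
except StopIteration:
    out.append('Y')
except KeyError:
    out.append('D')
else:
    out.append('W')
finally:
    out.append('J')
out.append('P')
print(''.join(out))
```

Execution trace: 'C' (try body, no exception) → 'W' (else) → 'J' (finally) → 'P' (after the try/except). Output: CWJP

Answer: CWJP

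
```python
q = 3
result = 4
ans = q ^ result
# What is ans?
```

Trace:
`q = 3` → q = 3
`result = 4` → result = 4
`ans = q ^ result` → ans = 7
So ans = 7

Answer: 7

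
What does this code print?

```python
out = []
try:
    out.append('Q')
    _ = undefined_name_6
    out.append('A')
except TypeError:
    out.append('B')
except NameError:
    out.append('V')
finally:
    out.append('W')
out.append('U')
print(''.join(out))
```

Execution trace: 'Q' (try body) → 'V' (except NameError) → 'W' (finally) → 'U' (after the try/except). Output: QVWU

Answer: QVWU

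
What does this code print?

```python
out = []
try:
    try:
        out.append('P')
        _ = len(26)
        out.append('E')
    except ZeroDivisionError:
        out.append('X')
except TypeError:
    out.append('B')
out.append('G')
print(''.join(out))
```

Execution trace: 'P' (try body) → 'B' (outer except TypeError) → 'G' (after the try/except). Output: PBG

Answer: PBG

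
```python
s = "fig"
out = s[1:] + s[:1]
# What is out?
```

Trace:
`s = "fig"` → s = 'fig'
`out = s[1:] + s[:1]` → out = 'igf'
So out = 'igf'

Answer: 'igf'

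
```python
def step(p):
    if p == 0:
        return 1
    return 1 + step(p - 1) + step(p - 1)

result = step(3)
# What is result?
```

step(p) = 1 + 2·step(p-1), step(0)=1. Closed form: (1+1)·2^3 - 1 = 15.

Answer: 15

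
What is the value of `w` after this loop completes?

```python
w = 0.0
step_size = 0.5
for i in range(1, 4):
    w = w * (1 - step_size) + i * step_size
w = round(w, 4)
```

Moving average with lr=0.5
`w` takes the values: 0.0 → 0.5 → 1.25 → 2.125

Answer: 2.125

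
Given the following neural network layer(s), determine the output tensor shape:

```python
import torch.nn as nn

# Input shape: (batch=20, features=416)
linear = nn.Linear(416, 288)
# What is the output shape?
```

Input: (20, 416) -> Output: (20, 288)

Answer: (20, 288)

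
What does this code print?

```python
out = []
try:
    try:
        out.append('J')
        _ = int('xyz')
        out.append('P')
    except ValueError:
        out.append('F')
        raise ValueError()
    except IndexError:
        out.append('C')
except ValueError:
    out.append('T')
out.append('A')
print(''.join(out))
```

Execution trace: 'J' (inner try body) → 'F' (inner except ValueError) → 'T' (outer except ValueError) → 'A' (after the try/except). Output: JFTA

Answer: JFTA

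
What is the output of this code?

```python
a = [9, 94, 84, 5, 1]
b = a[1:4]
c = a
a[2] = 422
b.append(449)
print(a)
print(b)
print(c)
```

Key concept: slice vs alias.
Step by step:
`a = [9, 94, 84, 5, 1]` → a = [9, 94, 84, 5, 1]
`b = a[1:4]` → b = [94, 84, 5]
`c = a` → c = [9, 94, 84, 5, 1] (same object as a)
`a[2] = 422` → a = [9, 94, 422, 5, 1] (same object as c); c = [9, 94, 422, 5, 1] (same object as a)
`b.append(449)` → b = [94, 84, 5, 449]
`print(a)` → prints [9, 94, 422, 5, 1]
`print(b)` → prints [94, 84, 5, 449]
`print(c)` → prints [9, 94, 422, 5, 1]

Answer:
[9, 94, 422, 5, 1]
[94, 84, 5, 449]
[9, 94, 422, 5, 1]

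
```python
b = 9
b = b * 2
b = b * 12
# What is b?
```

Trace:
`b = 9` → b = 9
`b = b * 2` → b = 18
`b = b * 12` → b = 216
So b = 216

Answer: 216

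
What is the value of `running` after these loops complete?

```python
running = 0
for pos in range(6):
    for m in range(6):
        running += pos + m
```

Sum of all pos+m for pos,m in 6x6
`running` takes the values: 0 → 1 → 3 → 6 → 10 → 15 → 16 → 18 → 21 → 25 → 30 → 36 → 38 → 41 → 45 → 50 → 56 → 63 → 66 → 70 → 75 → 81 → 88 → 96 → 100 → 105 → 111 → 118 → 126 → 135 → 140 → 146 → 153 → 161 → 170 → 180

Answer: 180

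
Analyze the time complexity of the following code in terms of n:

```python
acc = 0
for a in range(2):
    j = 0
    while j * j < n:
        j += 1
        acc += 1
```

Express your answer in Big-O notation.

Each loop level contributes: 1 × √n. Multiplying the contributions gives O(√n).

Answer: O(√n)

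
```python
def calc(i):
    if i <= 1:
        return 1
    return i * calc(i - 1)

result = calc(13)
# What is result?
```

calc(13) = 13 * 12 * 11 * 10 * 9 * 8 * 7 * 6 * 5 * 4 * 3 * 2 * 1 = 6227020800

Answer: 6227020800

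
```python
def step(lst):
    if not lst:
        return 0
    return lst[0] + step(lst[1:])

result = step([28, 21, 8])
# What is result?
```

28 + 21 + 8 + 0 = 57

Answer: 57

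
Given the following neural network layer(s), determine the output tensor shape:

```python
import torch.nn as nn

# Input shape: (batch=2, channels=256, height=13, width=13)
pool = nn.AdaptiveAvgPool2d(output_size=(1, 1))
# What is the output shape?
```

Input: (2, 256, 13, 13) -> Output: (2, 256, 1, 1)

Answer: (2, 256, 1, 1)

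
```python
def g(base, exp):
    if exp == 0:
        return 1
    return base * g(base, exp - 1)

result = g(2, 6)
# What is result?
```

g(2, 6) = 2 * 2 * 2 * 2 * 2 * 2 = 64

Answer: 64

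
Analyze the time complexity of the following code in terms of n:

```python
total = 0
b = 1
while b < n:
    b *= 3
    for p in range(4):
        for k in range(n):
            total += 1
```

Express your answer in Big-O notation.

Each loop level contributes: log n × 1 × n. Multiplying the contributions gives O(n log n).

Answer: O(n log n)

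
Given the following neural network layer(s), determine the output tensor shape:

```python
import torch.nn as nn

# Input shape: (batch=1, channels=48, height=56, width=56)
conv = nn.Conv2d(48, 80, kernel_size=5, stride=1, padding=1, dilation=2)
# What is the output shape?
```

Input: (1, 48, 56, 56) -> Output: (1, 80, 50, 50)

Answer: (1, 80, 50, 50)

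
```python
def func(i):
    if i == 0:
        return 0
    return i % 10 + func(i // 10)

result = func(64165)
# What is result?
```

Sum of digits of 64165: 5 + 6 + 1 + 4 + 6 = 22

Answer: 22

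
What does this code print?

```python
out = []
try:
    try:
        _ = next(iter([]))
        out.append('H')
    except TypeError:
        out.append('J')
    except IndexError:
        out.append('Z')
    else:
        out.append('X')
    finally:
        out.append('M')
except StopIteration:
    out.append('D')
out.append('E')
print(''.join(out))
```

Execution trace: 'M' (finally) → 'D' (outer except StopIteration) → 'E' (after the try/except). Output: MDE

Answer: MDE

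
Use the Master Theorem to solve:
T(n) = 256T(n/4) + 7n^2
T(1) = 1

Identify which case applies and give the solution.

a=256, b=4, f(n)=7n^2. log_4(256) = 4. Since c=2 < 4, Case 1 applies: T(n) = Θ(n^log_b(a)) = O(n^4).

Answer: O(n^4) - Case 1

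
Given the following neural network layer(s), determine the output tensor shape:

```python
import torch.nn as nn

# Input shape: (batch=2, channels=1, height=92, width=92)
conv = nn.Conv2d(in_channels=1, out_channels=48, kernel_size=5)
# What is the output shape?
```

Input: (2, 1, 92, 92) -> Output: (2, 48, 88, 88)

Answer: (2, 48, 88, 88)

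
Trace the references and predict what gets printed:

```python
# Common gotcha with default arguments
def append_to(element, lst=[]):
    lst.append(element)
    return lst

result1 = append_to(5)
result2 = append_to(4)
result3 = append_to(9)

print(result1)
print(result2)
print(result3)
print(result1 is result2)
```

Key concept: mutable default argument gotcha.
Step by step:
`result1 = append_to(5)` → result1 = [5]
`result2 = append_to(4)` → result1 = [5, 4] (same object as result2); result2 = [5, 4] (same object as result1)
`result3 = append_to(9)` → result1 = [5, 4, 9] (same object as result2, result3); result2 = [5, 4, 9] (same object as result1, result3); result3 = [5, 4, 9] (same object as result1, result2)
`print(result1)` → prints [5, 4, 9]
`print(result2)` → prints [5, 4, 9]
`print(result3)` → prints [5, 4, 9]
`print(result1 is result2)` → prints True

Answer:
[5, 4, 9]
[5, 4, 9]
[5, 4, 9]
True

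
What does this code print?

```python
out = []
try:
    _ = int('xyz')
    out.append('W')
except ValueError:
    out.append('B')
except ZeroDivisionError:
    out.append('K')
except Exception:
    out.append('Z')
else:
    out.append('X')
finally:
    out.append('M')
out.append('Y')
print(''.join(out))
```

Execution trace: 'B' (except ValueError) → 'M' (finally) → 'Y' (after the try/except). Output: BMY

Answer: BMY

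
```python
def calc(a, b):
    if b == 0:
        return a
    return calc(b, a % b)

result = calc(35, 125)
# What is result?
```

calc(35, 125) -> calc(125, 35) -> calc(35, 20) -> calc(20, 15) -> calc(15, 5) -> calc(5, 0) -> 5

Answer: 5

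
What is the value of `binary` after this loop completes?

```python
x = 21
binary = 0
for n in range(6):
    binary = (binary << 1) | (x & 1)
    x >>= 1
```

Reverse lowest 6 bits of 21
`binary` takes the values: 0 → 1 → 2 → 5 → 10 → 21 → 42

Answer: 42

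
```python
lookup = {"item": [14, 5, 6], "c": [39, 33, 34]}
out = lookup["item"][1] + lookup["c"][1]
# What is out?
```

Trace:
`lookup = {"item": [14, 5, 6], "c": [39, 33, 34]}` → lookup = {'item': [14, 5, 6], 'c': [39, 33, 34]}
`out = lookup["item"][1] + lookup["c"][1]` → out = 38
So out = 38

Answer: 38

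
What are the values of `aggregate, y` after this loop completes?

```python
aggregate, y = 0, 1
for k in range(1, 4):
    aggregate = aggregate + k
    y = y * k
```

Sum and factorial of 1 to 3
`aggregate, y` takes the values: (0, 1) → (1, 1) → (3, 1) → (3, 2) → (6, 2) → (6, 6)

Answer: 6, 6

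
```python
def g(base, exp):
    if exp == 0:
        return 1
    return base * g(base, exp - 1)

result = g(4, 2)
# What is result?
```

g(4, 2) = 4 * 4 = 16

Answer: 16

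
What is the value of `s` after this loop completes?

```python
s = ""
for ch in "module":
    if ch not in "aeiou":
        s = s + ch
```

Remove vowels from 'module'
`s` takes the values: "" → "m" → "md" → "mdl"

Answer: "mdl"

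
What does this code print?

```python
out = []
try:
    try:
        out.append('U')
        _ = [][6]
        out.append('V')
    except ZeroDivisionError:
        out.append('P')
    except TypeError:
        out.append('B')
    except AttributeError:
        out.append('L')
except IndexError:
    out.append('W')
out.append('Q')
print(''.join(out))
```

Execution trace: 'U' (try body) → 'W' (outer except IndexError) → 'Q' (after the try/except). Output: UWQ

Answer: UWQ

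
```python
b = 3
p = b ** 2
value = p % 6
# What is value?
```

Trace:
`b = 3` → b = 3
`p = b ** 2` → p = 9
`value = p % 6` → value = 3
So value = 3

Answer: 3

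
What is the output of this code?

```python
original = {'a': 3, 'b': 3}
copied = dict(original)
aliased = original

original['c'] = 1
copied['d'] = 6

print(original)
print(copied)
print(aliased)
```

Key concept: dict() creates copy, assignment creates alias.
Step by step:
`original = {'a': 3, 'b': 3}` → original = {'a': 3, 'b': 3}
`copied = dict(original)` → copied = {'a': 3, 'b': 3}
`aliased = original` → aliased = {'a': 3, 'b': 3} (same object as original)
`original['c'] = 1` → original = {'a': 3, 'b': 3, 'c': 1} (same object as aliased); aliased = {'a': 3, 'b': 3, 'c': 1} (same object as original)
`copied['d'] = 6` → copied = {'a': 3, 'b': 3, 'd': 6}
`print(original)` → prints {'a': 3, 'b': 3, 'c': 1}
`print(copied)` → prints {'a': 3, 'b': 3, 'd': 6}
`print(aliased)` → prints {'a': 3, 'b': 3, 'c': 1}

Answer:
{'a': 3, 'b': 3, 'c': 1}
{'a': 3, 'b': 3, 'd': 6}
{'a': 3, 'b': 3, 'c': 1}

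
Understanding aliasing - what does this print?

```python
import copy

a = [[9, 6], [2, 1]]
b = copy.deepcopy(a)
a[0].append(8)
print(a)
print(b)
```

Key concept: deep copy is fully independent.
Step by step:
`a = [[9, 6], [2, 1]]` → a = [[9, 6], [2, 1]]
`b = copy.deepcopy(a)` → b = [[9, 6], [2, 1]]
`a[0].append(8)` → a = [[9, 6, 8], [2, 1]]
`print(a)` → prints [[9, 6, 8], [2, 1]]
`print(b)` → prints [[9, 6], [2, 1]]

Answer:
[[9, 6, 8], [2, 1]]
[[9, 6], [2, 1]]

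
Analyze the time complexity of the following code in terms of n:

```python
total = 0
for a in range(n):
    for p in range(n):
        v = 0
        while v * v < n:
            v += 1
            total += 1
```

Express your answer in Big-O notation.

Each loop level contributes: n × n × √n. Multiplying the contributions gives O(n^2√n).

Answer: O(n^2√n)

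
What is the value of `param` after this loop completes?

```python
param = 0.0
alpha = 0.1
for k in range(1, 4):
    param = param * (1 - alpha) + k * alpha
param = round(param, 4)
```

Moving average with lr=0.1
`param` takes the values: 0.0 → 0.1 → 0.29 → 0.561

Answer: 0.561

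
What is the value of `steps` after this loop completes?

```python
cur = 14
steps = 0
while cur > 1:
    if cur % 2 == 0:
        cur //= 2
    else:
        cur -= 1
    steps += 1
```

Steps to reduce 14 to 1
`steps` takes the values: 0 → 1 → 2 → 3 → 4 → 5

Answer: 5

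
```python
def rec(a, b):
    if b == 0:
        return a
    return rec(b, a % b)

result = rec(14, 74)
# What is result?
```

rec(14, 74) -> rec(74, 14) -> rec(14, 4) -> rec(4, 2) -> rec(2, 0) -> 2

Answer: 2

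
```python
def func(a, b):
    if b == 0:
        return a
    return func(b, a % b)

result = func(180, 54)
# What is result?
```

func(180, 54) -> func(54, 18) -> func(18, 0) -> 18

Answer: 18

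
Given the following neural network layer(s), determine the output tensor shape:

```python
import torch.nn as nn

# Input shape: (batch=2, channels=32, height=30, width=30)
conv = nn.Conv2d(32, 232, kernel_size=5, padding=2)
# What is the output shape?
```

Input: (2, 32, 30, 30) -> Output: (2, 232, 30, 30)

Answer: (2, 232, 30, 30)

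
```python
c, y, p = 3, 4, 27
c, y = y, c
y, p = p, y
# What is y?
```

Trace:
`c, y, p = 3, 4, 27` → c = 3; y = 4; p = 27
`c, y = y, c` → c = 4; y = 3
`y, p = p, y` → y = 27; p = 3
So y = 27

Answer: 27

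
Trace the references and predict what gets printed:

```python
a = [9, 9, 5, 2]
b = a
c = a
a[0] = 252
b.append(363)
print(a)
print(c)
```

Key concept: multiple aliases.
Step by step:
`a = [9, 9, 5, 2]` → a = [9, 9, 5, 2]
`b = a` → b = [9, 9, 5, 2] (same object as a)
`c = a` → c = [9, 9, 5, 2] (same object as a, b)
`a[0] = 252` → a = [252, 9, 5, 2] (same object as b, c); b = [252, 9, 5, 2] (same object as a, c); c = [252, 9, 5, 2] (same object as a, b)
`b.append(363)` → a = [252, 9, 5, 2, 363] (same object as b, c); b = [252, 9, 5, 2, 363] (same object as a, c); c = [252, 9, 5, 2, 363] (same object as a, b)
`print(a)` → prints [252, 9, 5, 2, 363]
`print(c)` → prints [252, 9, 5, 2, 363]

Answer:
[252, 9, 5, 2, 363]
[252, 9, 5, 2, 363]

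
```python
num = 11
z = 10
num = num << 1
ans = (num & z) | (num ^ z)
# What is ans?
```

Trace:
`num = 11` → num = 11
`z = 10` → z = 10
`num = num << 1` → num = 22
`ans = (num & z) | (num ^ z)` → ans = 30
So ans = 30

Answer: 30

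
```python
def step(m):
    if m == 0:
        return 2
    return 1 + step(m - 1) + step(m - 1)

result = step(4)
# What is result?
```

step(m) = 1 + 2·step(m-1), step(0)=2. Closed form: (2+1)·2^4 - 1 = 47.

Answer: 47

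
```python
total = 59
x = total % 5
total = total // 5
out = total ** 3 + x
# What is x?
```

Trace:
`total = 59` → total = 59
`x = total % 5` → x = 4
`total = total // 5` → total = 11
`out = total ** 3 + x` → out = 1335
So x = 4

Answer: 4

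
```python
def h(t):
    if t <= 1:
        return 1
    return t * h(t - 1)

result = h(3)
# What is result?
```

h(3) = 3 * 2 * 1 = 6

Answer: 6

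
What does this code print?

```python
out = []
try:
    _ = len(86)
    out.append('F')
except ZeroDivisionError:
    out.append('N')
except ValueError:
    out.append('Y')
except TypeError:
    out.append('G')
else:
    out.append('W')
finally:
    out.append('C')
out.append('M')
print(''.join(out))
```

Execution trace: 'G' (except TypeError) → 'C' (finally) → 'M' (after the try/except). Output: GCM

Answer: GCM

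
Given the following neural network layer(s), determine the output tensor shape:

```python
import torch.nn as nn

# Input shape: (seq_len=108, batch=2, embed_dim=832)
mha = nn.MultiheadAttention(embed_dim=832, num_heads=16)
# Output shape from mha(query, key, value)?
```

Input: (108, 2, 832) -> Output: (108, 2, 832)

Answer: (108, 2, 832)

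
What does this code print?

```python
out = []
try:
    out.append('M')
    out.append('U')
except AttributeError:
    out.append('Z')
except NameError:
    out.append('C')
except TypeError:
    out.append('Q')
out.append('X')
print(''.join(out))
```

Execution trace: 'M' (try body) → 'U' (try body, no exception) → 'X' (after the try/except). Output: MUX

Answer: MUX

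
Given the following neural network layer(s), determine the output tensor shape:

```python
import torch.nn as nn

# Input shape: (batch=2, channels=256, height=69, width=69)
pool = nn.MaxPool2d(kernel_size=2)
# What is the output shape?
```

Input: (2, 256, 69, 69) -> Output: (2, 256, 34, 34)

Answer: (2, 256, 34, 34)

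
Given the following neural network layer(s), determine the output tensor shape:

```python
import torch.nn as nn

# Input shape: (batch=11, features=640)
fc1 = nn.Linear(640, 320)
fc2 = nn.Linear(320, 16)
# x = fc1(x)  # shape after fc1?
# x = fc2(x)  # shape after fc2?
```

Input: (11, 640) -> after fc1: (11, 320) -> Output: (11, 16)

Answer: (11, 16)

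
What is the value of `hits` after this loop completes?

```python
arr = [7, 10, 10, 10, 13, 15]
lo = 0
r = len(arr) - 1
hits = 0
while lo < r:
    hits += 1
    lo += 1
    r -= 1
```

Iterations until pointers meet (list length 6)
`hits` takes the values: 0 → 1 → 2 → 3

Answer: 3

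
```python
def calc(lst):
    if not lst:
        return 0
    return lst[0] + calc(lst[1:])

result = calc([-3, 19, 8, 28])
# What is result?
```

(-3) + 19 + 8 + 28 + 0 = 52

Answer: 52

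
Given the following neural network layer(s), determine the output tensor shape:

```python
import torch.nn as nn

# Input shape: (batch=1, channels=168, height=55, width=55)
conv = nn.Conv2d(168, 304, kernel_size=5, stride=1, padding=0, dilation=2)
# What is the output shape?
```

Input: (1, 168, 55, 55) -> Output: (1, 304, 47, 47)

Answer: (1, 304, 47, 47)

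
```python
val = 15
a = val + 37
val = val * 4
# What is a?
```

Trace:
`val = 15` → val = 15
`a = val + 37` → a = 52
`val = val * 4` → val = 60
So a = 52

Answer: 52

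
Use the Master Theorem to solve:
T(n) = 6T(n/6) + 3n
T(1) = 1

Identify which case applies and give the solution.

a=6, b=6, f(n)=3n. log_6(6) = 1. Since c=1 = 1, Case 2 applies: T(n) = Θ(n^log_b(a) · log n) = O(n log n).

Answer: O(n log n) - Case 2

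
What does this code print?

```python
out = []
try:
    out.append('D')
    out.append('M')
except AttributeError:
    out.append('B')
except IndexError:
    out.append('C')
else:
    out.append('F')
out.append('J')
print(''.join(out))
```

Execution trace: 'D' (try body) → 'M' (try body, no exception) → 'F' (else) → 'J' (after the try/except). Output: DMFJ

Answer: DMFJ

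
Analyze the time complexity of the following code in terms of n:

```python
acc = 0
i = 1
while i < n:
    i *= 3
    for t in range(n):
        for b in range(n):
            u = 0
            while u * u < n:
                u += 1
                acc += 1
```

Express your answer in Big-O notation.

Each loop level contributes: log n × n × n × √n. Multiplying the contributions gives O(n^2√n log n).

Answer: O(n^2√n log n)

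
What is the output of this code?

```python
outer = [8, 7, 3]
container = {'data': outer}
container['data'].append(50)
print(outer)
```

Key concept: dict holds reference to list.
Step by step:
`outer = [8, 7, 3]` → outer = [8, 7, 3]
`container = {'data': outer}` → container = {'data': [8, 7, 3]}
`container['data'].append(50)` → outer = [8, 7, 3, 50]; container = {'data': [8, 7, 3, 50]}
`print(outer)` → prints [8, 7, 3, 50]

Answer: [8, 7, 3, 50]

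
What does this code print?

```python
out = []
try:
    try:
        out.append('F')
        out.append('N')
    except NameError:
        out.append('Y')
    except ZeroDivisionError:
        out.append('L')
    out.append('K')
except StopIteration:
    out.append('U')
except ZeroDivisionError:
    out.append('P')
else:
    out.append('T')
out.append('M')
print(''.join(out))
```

Execution trace: 'F' (inner try body) → 'N' (inner try body, no exception) → 'K' (try body, no exception) → 'T' (else) → 'M' (after the try/except). Output: FNKTM

Answer: FNKTM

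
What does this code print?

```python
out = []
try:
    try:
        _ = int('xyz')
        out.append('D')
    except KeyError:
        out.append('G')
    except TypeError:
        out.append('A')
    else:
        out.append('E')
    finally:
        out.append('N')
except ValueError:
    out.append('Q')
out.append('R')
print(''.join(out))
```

Execution trace: 'N' (finally) → 'Q' (outer except ValueError) → 'R' (after the try/except). Output: NQR

Answer: NQR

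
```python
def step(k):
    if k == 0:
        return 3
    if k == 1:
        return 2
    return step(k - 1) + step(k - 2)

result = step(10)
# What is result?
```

Build up from base cases: step(0)=3, step(1)=2, step(2)=5, step(3)=7, step(4)=12, step(5)=19, step(6)=31, ..., step(10)=212

Answer: 212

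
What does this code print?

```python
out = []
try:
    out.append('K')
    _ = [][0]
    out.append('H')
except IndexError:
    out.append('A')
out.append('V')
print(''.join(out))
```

Execution trace: 'K' (try body) → 'A' (except IndexError) → 'V' (after the try/except). Output: KAV

Answer: KAV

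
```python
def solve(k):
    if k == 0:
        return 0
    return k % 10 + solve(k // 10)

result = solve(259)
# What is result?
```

Sum of digits of 259: 9 + 5 + 2 = 16

Answer: 16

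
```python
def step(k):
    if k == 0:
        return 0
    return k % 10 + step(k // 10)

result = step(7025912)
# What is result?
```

Sum of digits of 7025912: 2 + 1 + 9 + 5 + 2 + 0 + 7 = 26

Answer: 26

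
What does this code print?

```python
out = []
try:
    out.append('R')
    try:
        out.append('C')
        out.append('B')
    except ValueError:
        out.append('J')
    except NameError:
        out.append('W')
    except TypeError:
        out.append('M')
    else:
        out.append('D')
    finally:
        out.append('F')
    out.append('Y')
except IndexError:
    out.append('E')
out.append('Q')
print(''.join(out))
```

Execution trace: 'R' (try body) → 'C' (inner try body) → 'B' (inner try body, no exception) → 'D' (inner else) → 'F' (inner finally) → 'Y' (try body, no exception) → 'Q' (after the try/except). Output: RCBDFYQ

Answer: RCBDFYQ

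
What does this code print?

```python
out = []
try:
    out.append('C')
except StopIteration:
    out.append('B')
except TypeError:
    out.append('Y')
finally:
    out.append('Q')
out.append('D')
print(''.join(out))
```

Execution trace: 'C' (try body, no exception) → 'Q' (finally) → 'D' (after the try/except). Output: CQD

Answer: CQD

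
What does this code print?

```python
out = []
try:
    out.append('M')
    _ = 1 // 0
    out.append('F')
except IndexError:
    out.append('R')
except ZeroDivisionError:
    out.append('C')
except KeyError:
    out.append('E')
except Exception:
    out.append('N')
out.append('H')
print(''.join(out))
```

Execution trace: 'M' (try body) → 'C' (except ZeroDivisionError) → 'H' (after the try/except). Output: MCH

Answer: MCH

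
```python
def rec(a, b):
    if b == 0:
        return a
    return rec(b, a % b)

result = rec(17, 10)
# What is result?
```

rec(17, 10) -> rec(10, 7) -> rec(7, 3) -> rec(3, 1) -> rec(1, 0) -> 1

Answer: 1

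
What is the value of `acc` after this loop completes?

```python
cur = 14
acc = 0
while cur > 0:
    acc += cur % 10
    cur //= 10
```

Sum digits of 14
`acc` takes the values: 0 → 4 → 5

Answer: 5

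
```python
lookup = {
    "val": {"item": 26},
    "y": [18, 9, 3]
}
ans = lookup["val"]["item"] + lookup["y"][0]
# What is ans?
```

Trace:
`lookup = { ...` → lookup = {'val': {'item': 26}, 'y': [18, 9, 3]}
`ans = lookup["val"]["item"] + lookup["y"][0]` → ans = 44
So ans = 44

Answer: 44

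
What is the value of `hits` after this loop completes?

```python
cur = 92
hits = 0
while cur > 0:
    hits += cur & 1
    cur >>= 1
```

Count set bits in 92 (binary: 0b1011100)
`hits` takes the values: 0 → 1 → 2 → 3 → 4

Answer: 4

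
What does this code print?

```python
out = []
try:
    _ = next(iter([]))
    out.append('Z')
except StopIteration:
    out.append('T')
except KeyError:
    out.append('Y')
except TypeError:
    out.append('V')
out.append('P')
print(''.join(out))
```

Execution trace: 'T' (except StopIteration) → 'P' (after the try/except). Output: TP

Answer: TP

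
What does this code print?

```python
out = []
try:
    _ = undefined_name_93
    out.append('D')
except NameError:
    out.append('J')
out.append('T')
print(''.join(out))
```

Execution trace: 'J' (except NameError) → 'T' (after the try/except). Output: JT

Answer: JT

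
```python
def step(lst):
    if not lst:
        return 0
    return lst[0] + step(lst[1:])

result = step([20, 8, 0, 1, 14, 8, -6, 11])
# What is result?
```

20 + 8 + 0 + 1 + 14 + 8 + (-6) + 11 + 0 = 56

Answer: 56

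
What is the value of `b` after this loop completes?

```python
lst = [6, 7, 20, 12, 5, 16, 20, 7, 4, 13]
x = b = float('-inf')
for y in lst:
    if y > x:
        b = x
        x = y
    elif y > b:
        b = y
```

Second largest (with repeats) in [6, 7, 20, 12, 5, 16, 20, 7, 4, 13]
`b` takes the values: -inf → 6 → 7 → 12 → 16 → 20

Answer: 20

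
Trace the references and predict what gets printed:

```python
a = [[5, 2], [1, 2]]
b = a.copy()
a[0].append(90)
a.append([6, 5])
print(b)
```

Key concept: shallow copy with nested lists.
Step by step:
`a = [[5, 2], [1, 2]]` → a = [[5, 2], [1, 2]]
`b = a.copy()` → b = [[5, 2], [1, 2]]
`a[0].append(90)` → a = [[5, 2, 90], [1, 2]]; b = [[5, 2, 90], [1, 2]]
`a.append([6, 5])` → a = [[5, 2, 90], [1, 2], [6, 5]]
`print(b)` → prints [[5, 2, 90], [1, 2]]

Answer: [[5, 2, 90], [1, 2]]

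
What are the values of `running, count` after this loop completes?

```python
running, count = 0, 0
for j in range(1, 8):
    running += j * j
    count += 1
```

Sum of squares and count
`running, count` takes the values: (0, 0) → (1, 0) → (1, 1) → (5, 1) → (5, 2) → (14, 2) → (14, 3) → (30, 3) → (30, 4) → (55, 4) → (55, 5) → (91, 5) → (91, 6) → (140, 6) → (140, 7)

Answer: 140, 7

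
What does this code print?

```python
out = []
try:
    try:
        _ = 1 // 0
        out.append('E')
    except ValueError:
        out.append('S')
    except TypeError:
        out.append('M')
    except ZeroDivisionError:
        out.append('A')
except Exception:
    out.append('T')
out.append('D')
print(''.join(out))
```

Execution trace: 'A' (inner except ZeroDivisionError) → 'D' (after the try/except). Output: AD

Answer: AD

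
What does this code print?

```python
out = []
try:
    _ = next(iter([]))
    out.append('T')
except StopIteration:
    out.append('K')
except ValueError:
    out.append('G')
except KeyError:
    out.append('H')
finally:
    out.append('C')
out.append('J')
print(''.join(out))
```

Execution trace: 'K' (except StopIteration) → 'C' (finally) → 'J' (after the try/except). Output: KCJ

Answer: KCJ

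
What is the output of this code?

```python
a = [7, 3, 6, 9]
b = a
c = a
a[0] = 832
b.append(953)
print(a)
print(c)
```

Key concept: multiple aliases.
Step by step:
`a = [7, 3, 6, 9]` → a = [7, 3, 6, 9]
`b = a` → b = [7, 3, 6, 9] (same object as a)
`c = a` → c = [7, 3, 6, 9] (same object as a, b)
`a[0] = 832` → a = [832, 3, 6, 9] (same object as b, c); b = [832, 3, 6, 9] (same object as a, c); c = [832, 3, 6, 9] (same object as a, b)
`b.append(953)` → a = [832, 3, 6, 9, 953] (same object as b, c); b = [832, 3, 6, 9, 953] (same object as a, c); c = [832, 3, 6, 9, 953] (same object as a, b)
`print(a)` → prints [832, 3, 6, 9, 953]
`print(c)` → prints [832, 3, 6, 9, 953]

Answer:
[832, 3, 6, 9, 953]
[832, 3, 6, 9, 953]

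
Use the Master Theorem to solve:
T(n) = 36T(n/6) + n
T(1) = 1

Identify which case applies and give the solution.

a=36, b=6, f(n)=n. log_6(36) = 2. Since c=1 < 2, Case 1 applies: T(n) = Θ(n^log_b(a)) = O(n^2).

Answer: O(n^2) - Case 1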